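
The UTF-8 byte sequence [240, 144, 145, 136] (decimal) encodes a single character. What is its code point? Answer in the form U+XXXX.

Leading byte 0xF0 = 11110000 matches 11110xxx → 4-byte sequence.
Byte 1: 0xF0 = 11110000, payload 000 (3 bits).
Byte 2: 0x90 = 10010000 (10xxxxxx ✓), payload 010000.
Byte 3: 0x91 = 10010001 (10xxxxxx ✓), payload 010001.
Byte 4: 0x88 = 10001000 (10xxxxxx ✓), payload 001000.
Concatenate: 000010000010001001000 = 0x10448 (21 bits → U+10448).

U+10448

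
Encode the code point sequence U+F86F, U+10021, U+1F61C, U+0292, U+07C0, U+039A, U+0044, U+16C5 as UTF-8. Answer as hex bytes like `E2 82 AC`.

U+F86F: 3-byte form → EF A1 AF.
U+10021: 4-byte form → F0 90 80 A1.
U+1F61C: 4-byte form → F0 9F 98 9C.
U+0292: 2-byte form → CA 92.
U+07C0: 2-byte form → DF 80.
U+039A: 2-byte form → CE 9A.
U+0044: 1-byte form → 44.
U+16C5: 3-byte form → E1 9B 85.
Concatenated (21 bytes): EF A1 AF F0 90 80 A1 F0 9F 98 9C CA 92 DF 80 CE 9A 44 E1 9B 85.

EF A1 AF F0 90 80 A1 F0 9F 98 9C CA 92 DF 80 CE 9A 44 E1 9B 85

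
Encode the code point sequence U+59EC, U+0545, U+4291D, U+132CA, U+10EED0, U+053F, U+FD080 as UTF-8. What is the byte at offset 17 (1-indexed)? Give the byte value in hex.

0x90

1-indexed offset 17 is 0-indexed offset 16.
U+59EC → 3-byte form E5 A7 AC at offsets 0–2.
U+0545 → 2-byte form D5 85 at offsets 3–4.
U+4291D → 4-byte form F1 82 A4 9D at offsets 5–8.
U+132CA → 4-byte form F0 93 8B 8A at offsets 9–12.
U+10EED0 → 4-byte form F4 8E BB 90 at offsets 13–16.
Offset 16 falls in char 5's range; it's byte 4 of F4 8E BB 90 = 0x90.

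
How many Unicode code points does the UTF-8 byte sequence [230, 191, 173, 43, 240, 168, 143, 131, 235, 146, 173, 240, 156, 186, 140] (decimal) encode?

Byte at offset 0: 0xE6 = 11100110 → 3-byte char (#1). Advance 3.
Byte at offset 3: 0x2B = 00101011 → 1-byte char (#2). Advance 1.
Byte at offset 4: 0xF0 = 11110000 → 4-byte char (#3). Advance 4.
Byte at offset 8: 0xEB = 11101011 → 3-byte char (#4). Advance 3.
Byte at offset 11: 0xF0 = 11110000 → 4-byte char (#5). Advance 4.
Reached end at offset 15 after 5 code points.

5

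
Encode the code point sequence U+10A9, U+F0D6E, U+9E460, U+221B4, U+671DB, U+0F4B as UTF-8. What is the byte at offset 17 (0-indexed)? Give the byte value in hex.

U+10A9 → 3-byte form E1 82 A9 at offsets 0–2.
U+F0D6E → 4-byte form F3 B0 B5 AE at offsets 3–6.
U+9E460 → 4-byte form F2 9E 91 A0 at offsets 7–10.
U+221B4 → 4-byte form F0 A2 86 B4 at offsets 11–14.
U+671DB → 4-byte form F1 A7 87 9B at offsets 15–18.
Offset 17 falls in char 5's range; it's byte 3 of F1 A7 87 9B = 0x87.

0x87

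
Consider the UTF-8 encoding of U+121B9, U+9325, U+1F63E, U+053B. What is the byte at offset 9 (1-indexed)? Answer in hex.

1-indexed offset 9 is 0-indexed offset 8.
U+121B9 → 4-byte form F0 92 86 B9 at offsets 0–3.
U+9325 → 3-byte form E9 8C A5 at offsets 4–6.
U+1F63E → 4-byte form F0 9F 98 BE at offsets 7–10.
Offset 8 falls in char 3's range; it's byte 2 of F0 9F 98 BE = 0x9F.

0x9F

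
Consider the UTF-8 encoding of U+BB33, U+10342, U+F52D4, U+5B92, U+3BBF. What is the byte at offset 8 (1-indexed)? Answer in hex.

0xF3

1-indexed offset 8 is 0-indexed offset 7.
U+BB33 → 3-byte form EB AC B3 at offsets 0–2.
U+10342 → 4-byte form F0 90 8D 82 at offsets 3–6.
U+F52D4 → 4-byte form F3 B5 8B 94 at offsets 7–10.
Offset 7 falls in char 3's range; it's byte 1 of F3 B5 8B 94 = 0xF3.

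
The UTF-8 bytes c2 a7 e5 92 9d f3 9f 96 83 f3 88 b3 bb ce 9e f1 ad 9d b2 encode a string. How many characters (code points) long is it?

Byte at offset 0: 0xC2 = 11000010 → 2-byte char (#1). Advance 2.
Byte at offset 2: 0xE5 = 11100101 → 3-byte char (#2). Advance 3.
Byte at offset 5: 0xF3 = 11110011 → 4-byte char (#3). Advance 4.
Byte at offset 9: 0xF3 = 11110011 → 4-byte char (#4). Advance 4.
Byte at offset 13: 0xCE = 11001110 → 2-byte char (#5). Advance 2.
Byte at offset 15: 0xF1 = 11110001 → 4-byte char (#6). Advance 4.
Reached end at offset 19 after 6 code points.

6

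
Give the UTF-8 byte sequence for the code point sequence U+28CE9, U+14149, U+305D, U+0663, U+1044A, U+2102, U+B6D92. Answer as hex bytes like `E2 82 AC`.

U+28CE9: 4-byte form → F0 A8 B3 A9.
U+14149: 4-byte form → F0 94 85 89.
U+305D: 3-byte form → E3 81 9D.
U+0663: 2-byte form → D9 A3.
U+1044A: 4-byte form → F0 90 91 8A.
U+2102: 3-byte form → E2 84 82.
U+B6D92: 4-byte form → F2 B6 B6 92.
Concatenated (24 bytes): F0 A8 B3 A9 F0 94 85 89 E3 81 9D D9 A3 F0 90 91 8A E2 84 82 F2 B6 B6 92.

F0 A8 B3 A9 F0 94 85 89 E3 81 9D D9 A3 F0 90 91 8A E2 84 82 F2 B6 B6 92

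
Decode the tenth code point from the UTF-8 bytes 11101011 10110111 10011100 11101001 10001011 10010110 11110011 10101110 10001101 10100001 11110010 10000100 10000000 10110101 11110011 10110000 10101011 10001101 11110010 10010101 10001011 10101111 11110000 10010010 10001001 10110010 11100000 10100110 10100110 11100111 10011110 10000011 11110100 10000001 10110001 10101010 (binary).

U+101C6A

Offset 0: leading byte 0xEB = 11101011 → 3-byte char #1 = EB B7 9C.
Offset 3: leading byte 0xE9 = 11101001 → 3-byte char #2 = E9 8B 96.
Offset 6: leading byte 0xF3 = 11110011 → 4-byte char #3 = F3 AE 8D A1.
Offset 10: leading byte 0xF2 = 11110010 → 4-byte char #4 = F2 84 80 B5.
Offset 14: leading byte 0xF3 = 11110011 → 4-byte char #5 = F3 B0 AB 8D.
Offset 18: leading byte 0xF2 = 11110010 → 4-byte char #6 = F2 95 8B AF.
Offset 22: leading byte 0xF0 = 11110000 → 4-byte char #7 = F0 92 89 B2.
Offset 26: leading byte 0xE0 = 11100000 → 3-byte char #8 = E0 A6 A6.
Offset 29: leading byte 0xE7 = 11100111 → 3-byte char #9 = E7 9E 83.
Offset 32: leading byte 0xF4 = 11110100 → 4-byte char #10 = F4 81 B1 AA.
Leading byte 0xF4 = 11110100 matches 11110xxx → 4-byte sequence.
Byte 1: 0xF4 = 11110100, payload 100 (3 bits).
Byte 2: 0x81 = 10000001 (10xxxxxx ✓), payload 000001.
Byte 3: 0xB1 = 10110001 (10xxxxxx ✓), payload 110001.
Byte 4: 0xAA = 10101010 (10xxxxxx ✓), payload 101010.
Concatenate: 100000001110001101010 = 0x101C6A (21 bits → U+101C6A).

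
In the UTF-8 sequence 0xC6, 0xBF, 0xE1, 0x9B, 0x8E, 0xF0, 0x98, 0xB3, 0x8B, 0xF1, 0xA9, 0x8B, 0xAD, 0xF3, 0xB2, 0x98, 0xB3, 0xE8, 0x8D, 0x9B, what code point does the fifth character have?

U+F2633

Offset 0: leading byte 0xC6 = 11000110 → 2-byte char #1 = C6 BF.
Offset 2: leading byte 0xE1 = 11100001 → 3-byte char #2 = E1 9B 8E.
Offset 5: leading byte 0xF0 = 11110000 → 4-byte char #3 = F0 98 B3 8B.
Offset 9: leading byte 0xF1 = 11110001 → 4-byte char #4 = F1 A9 8B AD.
Offset 13: leading byte 0xF3 = 11110011 → 4-byte char #5 = F3 B2 98 B3.
Leading byte 0xF3 = 11110011 matches 11110xxx → 4-byte sequence.
Byte 1: 0xF3 = 11110011, payload 011 (3 bits).
Byte 2: 0xB2 = 10110010 (10xxxxxx ✓), payload 110010.
Byte 3: 0x98 = 10011000 (10xxxxxx ✓), payload 011000.
Byte 4: 0xB3 = 10110011 (10xxxxxx ✓), payload 110011.
Concatenate: 011110010011000110011 = 0xF2633 (21 bits → U+F2633).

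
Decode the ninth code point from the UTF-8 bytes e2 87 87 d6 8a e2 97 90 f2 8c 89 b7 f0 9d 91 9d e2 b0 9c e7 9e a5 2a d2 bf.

Offset 0: leading byte 0xE2 = 11100010 → 3-byte char #1 = E2 87 87.
Offset 3: leading byte 0xD6 = 11010110 → 2-byte char #2 = D6 8A.
Offset 5: leading byte 0xE2 = 11100010 → 3-byte char #3 = E2 97 90.
Offset 8: leading byte 0xF2 = 11110010 → 4-byte char #4 = F2 8C 89 B7.
Offset 12: leading byte 0xF0 = 11110000 → 4-byte char #5 = F0 9D 91 9D.
Offset 16: leading byte 0xE2 = 11100010 → 3-byte char #6 = E2 B0 9C.
Offset 19: leading byte 0xE7 = 11100111 → 3-byte char #7 = E7 9E A5.
Offset 22: leading byte 0x2A = 00101010 → 1-byte char #8 = 2A.
Offset 23: leading byte 0xD2 = 11010010 → 2-byte char #9 = D2 BF.
Leading byte 0xD2 = 11010010 matches 110xxxxx → 2-byte sequence.
Byte 1: 0xD2 = 11010010, payload 10010 (5 bits).
Byte 2: 0xBF = 10111111 (10xxxxxx ✓), payload 111111.
Concatenate: 10010111111 = 0x4BF (11 bits → U+04BF).

U+04BF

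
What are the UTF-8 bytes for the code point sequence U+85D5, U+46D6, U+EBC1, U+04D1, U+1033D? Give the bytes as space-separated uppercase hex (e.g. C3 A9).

E8 97 95 E4 9B 96 EE AF 81 D3 91 F0 90 8C BD

U+85D5: 3-byte form → E8 97 95.
U+46D6: 3-byte form → E4 9B 96.
U+EBC1: 3-byte form → EE AF 81.
U+04D1: 2-byte form → D3 91.
U+1033D: 4-byte form → F0 90 8C BD.
Concatenated (15 bytes): E8 97 95 E4 9B 96 EE AF 81 D3 91 F0 90 8C BD.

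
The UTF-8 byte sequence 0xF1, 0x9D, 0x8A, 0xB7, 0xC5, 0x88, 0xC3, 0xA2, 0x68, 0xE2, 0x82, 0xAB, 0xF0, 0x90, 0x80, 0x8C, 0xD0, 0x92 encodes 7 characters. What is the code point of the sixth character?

U+1000C

Offset 0: leading byte 0xF1 = 11110001 → 4-byte char #1 = F1 9D 8A B7.
Offset 4: leading byte 0xC5 = 11000101 → 2-byte char #2 = C5 88.
Offset 6: leading byte 0xC3 = 11000011 → 2-byte char #3 = C3 A2.
Offset 8: leading byte 0x68 = 01101000 → 1-byte char #4 = 68.
Offset 9: leading byte 0xE2 = 11100010 → 3-byte char #5 = E2 82 AB.
Offset 12: leading byte 0xF0 = 11110000 → 4-byte char #6 = F0 90 80 8C.
Leading byte 0xF0 = 11110000 matches 11110xxx → 4-byte sequence.
Byte 1: 0xF0 = 11110000, payload 000 (3 bits).
Byte 2: 0x90 = 10010000 (10xxxxxx ✓), payload 010000.
Byte 3: 0x80 = 10000000 (10xxxxxx ✓), payload 000000.
Byte 4: 0x8C = 10001100 (10xxxxxx ✓), payload 001100.
Concatenate: 000010000000000001100 = 0x1000C (21 bits → U+1000C).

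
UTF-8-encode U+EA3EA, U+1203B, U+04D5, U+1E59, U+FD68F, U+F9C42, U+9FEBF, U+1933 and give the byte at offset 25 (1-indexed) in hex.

1-indexed offset 25 is 0-indexed offset 24.
U+EA3EA → 4-byte form F3 AA 8F AA at offsets 0–3.
U+1203B → 4-byte form F0 92 80 BB at offsets 4–7.
U+04D5 → 2-byte form D3 95 at offsets 8–9.
U+1E59 → 3-byte form E1 B9 99 at offsets 10–12.
U+FD68F → 4-byte form F3 BD 9A 8F at offsets 13–16.
U+F9C42 → 4-byte form F3 B9 B1 82 at offsets 17–20.
U+9FEBF → 4-byte form F2 9F BA BF at offsets 21–24.
Offset 24 falls in char 7's range; it's byte 4 of F2 9F BA BF = 0xBF.

0xBF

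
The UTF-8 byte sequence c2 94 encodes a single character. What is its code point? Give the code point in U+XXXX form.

U+0094

Leading byte 0xC2 = 11000010 matches 110xxxxx → 2-byte sequence.
Byte 1: 0xC2 = 11000010, payload 00010 (5 bits).
Byte 2: 0x94 = 10010100 (10xxxxxx ✓), payload 010100.
Concatenate: 00010010100 = 0x94 (11 bits → U+0094).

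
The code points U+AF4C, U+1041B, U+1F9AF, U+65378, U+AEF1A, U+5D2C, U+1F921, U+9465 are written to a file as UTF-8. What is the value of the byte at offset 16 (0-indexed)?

0xAE

U+AF4C → 3-byte form EA BD 8C at offsets 0–2.
U+1041B → 4-byte form F0 90 90 9B at offsets 3–6.
U+1F9AF → 4-byte form F0 9F A6 AF at offsets 7–10.
U+65378 → 4-byte form F1 A5 8D B8 at offsets 11–14.
U+AEF1A → 4-byte form F2 AE BC 9A at offsets 15–18.
Offset 16 falls in char 5's range; it's byte 2 of F2 AE BC 9A = 0xAE.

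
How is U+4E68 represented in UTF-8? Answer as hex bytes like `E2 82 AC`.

U+4E68 = 0x4E68 = 20072 decimal. In range U+0800–U+FFFF → 3-byte form: 1110xxxx 10xxxxxx 10xxxxxx.
Binary (16 bits): 0100111001101000.
Split 4+6+6: 0100 | 111001 | 101000.
Byte 1: 11100100 = 0xE4.
Byte 2: 10111001 = 0xB9.
Byte 3: 10101000 = 0xA8.

E4 B9 A8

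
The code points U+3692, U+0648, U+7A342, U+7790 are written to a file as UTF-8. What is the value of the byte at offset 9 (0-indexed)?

0xE7

U+3692 → 3-byte form E3 9A 92 at offsets 0–2.
U+0648 → 2-byte form D9 88 at offsets 3–4.
U+7A342 → 4-byte form F1 BA 8D 82 at offsets 5–8.
U+7790 → 3-byte form E7 9E 90 at offsets 9–11.
Offset 9 falls in char 4's range; it's byte 1 of E7 9E 90 = 0xE7.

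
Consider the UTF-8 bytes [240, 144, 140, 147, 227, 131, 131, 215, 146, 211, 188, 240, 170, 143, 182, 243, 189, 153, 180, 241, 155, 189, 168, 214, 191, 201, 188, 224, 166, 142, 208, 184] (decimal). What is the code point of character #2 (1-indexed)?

Offset 0: leading byte 0xF0 = 11110000 → 4-byte char #1 = F0 90 8C 93.
Offset 4: leading byte 0xE3 = 11100011 → 3-byte char #2 = E3 83 83.
Leading byte 0xE3 = 11100011 matches 1110xxxx → 3-byte sequence.
Byte 1: 0xE3 = 11100011, payload 0011 (4 bits).
Byte 2: 0x83 = 10000011 (10xxxxxx ✓), payload 000011.
Byte 3: 0x83 = 10000011 (10xxxxxx ✓), payload 000011.
Concatenate: 0011000011000011 = 0x30C3 (16 bits → U+30C3).

U+30C3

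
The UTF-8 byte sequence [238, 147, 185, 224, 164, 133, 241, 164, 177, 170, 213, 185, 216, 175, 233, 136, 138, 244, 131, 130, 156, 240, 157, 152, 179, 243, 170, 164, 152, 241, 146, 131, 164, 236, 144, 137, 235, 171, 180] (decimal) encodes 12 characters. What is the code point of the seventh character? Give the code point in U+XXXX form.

Offset 0: leading byte 0xEE = 11101110 → 3-byte char #1 = EE 93 B9.
Offset 3: leading byte 0xE0 = 11100000 → 3-byte char #2 = E0 A4 85.
Offset 6: leading byte 0xF1 = 11110001 → 4-byte char #3 = F1 A4 B1 AA.
Offset 10: leading byte 0xD5 = 11010101 → 2-byte char #4 = D5 B9.
Offset 12: leading byte 0xD8 = 11011000 → 2-byte char #5 = D8 AF.
Offset 14: leading byte 0xE9 = 11101001 → 3-byte char #6 = E9 88 8A.
Offset 17: leading byte 0xF4 = 11110100 → 4-byte char #7 = F4 83 82 9C.
Leading byte 0xF4 = 11110100 matches 11110xxx → 4-byte sequence.
Byte 1: 0xF4 = 11110100, payload 100 (3 bits).
Byte 2: 0x83 = 10000011 (10xxxxxx ✓), payload 000011.
Byte 3: 0x82 = 10000010 (10xxxxxx ✓), payload 000010.
Byte 4: 0x9C = 10011100 (10xxxxxx ✓), payload 011100.
Concatenate: 100000011000010011100 = 0x10309C (21 bits → U+10309C).

U+10309C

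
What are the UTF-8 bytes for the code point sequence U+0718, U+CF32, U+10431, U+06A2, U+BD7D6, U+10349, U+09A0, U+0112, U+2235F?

DC 98 EC BC B2 F0 90 90 B1 DA A2 F2 BD 9F 96 F0 90 8D 89 E0 A6 A0 C4 92 F0 A2 8D 9F

U+0718: 2-byte form → DC 98.
U+CF32: 3-byte form → EC BC B2.
U+10431: 4-byte form → F0 90 90 B1.
U+06A2: 2-byte form → DA A2.
U+BD7D6: 4-byte form → F2 BD 9F 96.
U+10349: 4-byte form → F0 90 8D 89.
U+09A0: 3-byte form → E0 A6 A0.
U+0112: 2-byte form → C4 92.
U+2235F: 4-byte form → F0 A2 8D 9F.
Concatenated (28 bytes): DC 98 EC BC B2 F0 90 90 B1 DA A2 F2 BD 9F 96 F0 90 8D 89 E0 A6 A0 C4 92 F0 A2 8D 9F.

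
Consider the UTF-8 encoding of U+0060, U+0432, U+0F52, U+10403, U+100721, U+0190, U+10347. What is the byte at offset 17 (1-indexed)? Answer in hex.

1-indexed offset 17 is 0-indexed offset 16.
U+0060 → 1-byte form 60 at offsets 0–0.
U+0432 → 2-byte form D0 B2 at offsets 1–2.
U+0F52 → 3-byte form E0 BD 92 at offsets 3–5.
U+10403 → 4-byte form F0 90 90 83 at offsets 6–9.
U+100721 → 4-byte form F4 80 9C A1 at offsets 10–13.
U+0190 → 2-byte form C6 90 at offsets 14–15.
U+10347 → 4-byte form F0 90 8D 87 at offsets 16–19.
Offset 16 falls in char 7's range; it's byte 1 of F0 90 8D 87 = 0xF0.

0xF0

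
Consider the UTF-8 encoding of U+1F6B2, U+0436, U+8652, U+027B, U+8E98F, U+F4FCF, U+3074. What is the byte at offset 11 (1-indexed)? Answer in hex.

0xBB

1-indexed offset 11 is 0-indexed offset 10.
U+1F6B2 → 4-byte form F0 9F 9A B2 at offsets 0–3.
U+0436 → 2-byte form D0 B6 at offsets 4–5.
U+8652 → 3-byte form E8 99 92 at offsets 6–8.
U+027B → 2-byte form C9 BB at offsets 9–10.
Offset 10 falls in char 4's range; it's byte 2 of C9 BB = 0xBB.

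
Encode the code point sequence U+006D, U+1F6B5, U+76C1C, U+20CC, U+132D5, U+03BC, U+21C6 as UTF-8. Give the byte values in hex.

U+006D: 1-byte form → 6D.
U+1F6B5: 4-byte form → F0 9F 9A B5.
U+76C1C: 4-byte form → F1 B6 B0 9C.
U+20CC: 3-byte form → E2 83 8C.
U+132D5: 4-byte form → F0 93 8B 95.
U+03BC: 2-byte form → CE BC.
U+21C6: 3-byte form → E2 87 86.
Concatenated (21 bytes): 6D F0 9F 9A B5 F1 B6 B0 9C E2 83 8C F0 93 8B 95 CE BC E2 87 86.

6D F0 9F 9A B5 F1 B6 B0 9C E2 83 8C F0 93 8B 95 CE BC E2 87 86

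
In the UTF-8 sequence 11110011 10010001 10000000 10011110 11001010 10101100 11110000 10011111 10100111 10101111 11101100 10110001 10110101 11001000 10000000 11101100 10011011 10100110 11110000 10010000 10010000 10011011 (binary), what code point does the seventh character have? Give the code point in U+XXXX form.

Offset 0: leading byte 0xF3 = 11110011 → 4-byte char #1 = F3 91 80 9E.
Offset 4: leading byte 0xCA = 11001010 → 2-byte char #2 = CA AC.
Offset 6: leading byte 0xF0 = 11110000 → 4-byte char #3 = F0 9F A7 AF.
Offset 10: leading byte 0xEC = 11101100 → 3-byte char #4 = EC B1 B5.
Offset 13: leading byte 0xC8 = 11001000 → 2-byte char #5 = C8 80.
Offset 15: leading byte 0xEC = 11101100 → 3-byte char #6 = EC 9B A6.
Offset 18: leading byte 0xF0 = 11110000 → 4-byte char #7 = F0 90 90 9B.
Leading byte 0xF0 = 11110000 matches 11110xxx → 4-byte sequence.
Byte 1: 0xF0 = 11110000, payload 000 (3 bits).
Byte 2: 0x90 = 10010000 (10xxxxxx ✓), payload 010000.
Byte 3: 0x90 = 10010000 (10xxxxxx ✓), payload 010000.
Byte 4: 0x9B = 10011011 (10xxxxxx ✓), payload 011011.
Concatenate: 000010000010000011011 = 0x1041B (21 bits → U+1041B).

U+1041B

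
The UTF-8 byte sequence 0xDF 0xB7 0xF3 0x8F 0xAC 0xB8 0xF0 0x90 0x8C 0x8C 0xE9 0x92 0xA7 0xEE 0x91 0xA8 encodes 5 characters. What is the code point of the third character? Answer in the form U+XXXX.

Offset 0: leading byte 0xDF = 11011111 → 2-byte char #1 = DF B7.
Offset 2: leading byte 0xF3 = 11110011 → 4-byte char #2 = F3 8F AC B8.
Offset 6: leading byte 0xF0 = 11110000 → 4-byte char #3 = F0 90 8C 8C.
Leading byte 0xF0 = 11110000 matches 11110xxx → 4-byte sequence.
Byte 1: 0xF0 = 11110000, payload 000 (3 bits).
Byte 2: 0x90 = 10010000 (10xxxxxx ✓), payload 010000.
Byte 3: 0x8C = 10001100 (10xxxxxx ✓), payload 001100.
Byte 4: 0x8C = 10001100 (10xxxxxx ✓), payload 001100.
Concatenate: 000010000001100001100 = 0x1030C (21 bits → U+1030C).

U+1030C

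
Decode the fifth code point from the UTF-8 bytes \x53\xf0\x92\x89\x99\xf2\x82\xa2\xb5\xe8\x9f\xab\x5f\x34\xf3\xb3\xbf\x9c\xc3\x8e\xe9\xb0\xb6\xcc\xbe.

U+005F

Offset 0: leading byte 0x53 = 01010011 → 1-byte char #1 = 53.
Offset 1: leading byte 0xF0 = 11110000 → 4-byte char #2 = F0 92 89 99.
Offset 5: leading byte 0xF2 = 11110010 → 4-byte char #3 = F2 82 A2 B5.
Offset 9: leading byte 0xE8 = 11101000 → 3-byte char #4 = E8 9F AB.
Offset 12: leading byte 0x5F = 01011111 → 1-byte char #5 = 5F.
Leading byte 0x5F = 01011111 matches 0xxxxxxx → 1-byte sequence.
Byte 1: 0x5F = 01011111, payload 1011111 (7 bits).
Concatenate: 1011111 = 0x5F (7 bits → U+005F).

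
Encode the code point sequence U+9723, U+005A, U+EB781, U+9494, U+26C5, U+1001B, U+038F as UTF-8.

U+9723: 3-byte form → E9 9C A3.
U+005A: 1-byte form → 5A.
U+EB781: 4-byte form → F3 AB 9E 81.
U+9494: 3-byte form → E9 92 94.
U+26C5: 3-byte form → E2 9B 85.
U+1001B: 4-byte form → F0 90 80 9B.
U+038F: 2-byte form → CE 8F.
Concatenated (20 bytes): E9 9C A3 5A F3 AB 9E 81 E9 92 94 E2 9B 85 F0 90 80 9B CE 8F.

E9 9C A3 5A F3 AB 9E 81 E9 92 94 E2 9B 85 F0 90 80 9B CE 8F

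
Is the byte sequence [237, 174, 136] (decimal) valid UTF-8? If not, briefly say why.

invalid (encodes a surrogate (U+D800–U+DFFF))

Structurally a 3-byte sequence; payload = 0xDB88.
But 0xDB88 is in U+D800–U+DFFF, the surrogate range. Surrogates are not Unicode scalar values and are forbidden in UTF-8.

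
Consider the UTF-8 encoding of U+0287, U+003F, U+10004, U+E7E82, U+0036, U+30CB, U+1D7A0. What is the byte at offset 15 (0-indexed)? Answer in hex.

U+0287 → 2-byte form CA 87 at offsets 0–1.
U+003F → 1-byte form 3F at offsets 2–2.
U+10004 → 4-byte form F0 90 80 84 at offsets 3–6.
U+E7E82 → 4-byte form F3 A7 BA 82 at offsets 7–10.
U+0036 → 1-byte form 36 at offsets 11–11.
U+30CB → 3-byte form E3 83 8B at offsets 12–14.
U+1D7A0 → 4-byte form F0 9D 9E A0 at offsets 15–18.
Offset 15 falls in char 7's range; it's byte 1 of F0 9D 9E A0 = 0xF0.

0xF0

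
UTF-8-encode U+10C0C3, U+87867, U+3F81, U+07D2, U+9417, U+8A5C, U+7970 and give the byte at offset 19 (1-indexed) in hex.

0x9C

1-indexed offset 19 is 0-indexed offset 18.
U+10C0C3 → 4-byte form F4 8C 83 83 at offsets 0–3.
U+87867 → 4-byte form F2 87 A1 A7 at offsets 4–7.
U+3F81 → 3-byte form E3 BE 81 at offsets 8–10.
U+07D2 → 2-byte form DF 92 at offsets 11–12.
U+9417 → 3-byte form E9 90 97 at offsets 13–15.
U+8A5C → 3-byte form E8 A9 9C at offsets 16–18.
Offset 18 falls in char 6's range; it's byte 3 of E8 A9 9C = 0x9C.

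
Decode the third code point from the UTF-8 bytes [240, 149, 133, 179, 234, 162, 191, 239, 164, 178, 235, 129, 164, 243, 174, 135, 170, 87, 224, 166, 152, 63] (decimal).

U+F932

Offset 0: leading byte 0xF0 = 11110000 → 4-byte char #1 = F0 95 85 B3.
Offset 4: leading byte 0xEA = 11101010 → 3-byte char #2 = EA A2 BF.
Offset 7: leading byte 0xEF = 11101111 → 3-byte char #3 = EF A4 B2.
Leading byte 0xEF = 11101111 matches 1110xxxx → 3-byte sequence.
Byte 1: 0xEF = 11101111, payload 1111 (4 bits).
Byte 2: 0xA4 = 10100100 (10xxxxxx ✓), payload 100100.
Byte 3: 0xB2 = 10110010 (10xxxxxx ✓), payload 110010.
Concatenate: 1111100100110010 = 0xF932 (16 bits → U+F932).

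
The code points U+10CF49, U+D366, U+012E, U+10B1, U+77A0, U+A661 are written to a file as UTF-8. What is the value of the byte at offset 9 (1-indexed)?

0xAE

1-indexed offset 9 is 0-indexed offset 8.
U+10CF49 → 4-byte form F4 8C BD 89 at offsets 0–3.
U+D366 → 3-byte form ED 8D A6 at offsets 4–6.
U+012E → 2-byte form C4 AE at offsets 7–8.
Offset 8 falls in char 3's range; it's byte 2 of C4 AE = 0xAE.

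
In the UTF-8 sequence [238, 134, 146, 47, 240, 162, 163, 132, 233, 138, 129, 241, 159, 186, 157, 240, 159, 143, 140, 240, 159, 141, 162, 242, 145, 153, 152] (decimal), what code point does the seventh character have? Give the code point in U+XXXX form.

Offset 0: leading byte 0xEE = 11101110 → 3-byte char #1 = EE 86 92.
Offset 3: leading byte 0x2F = 00101111 → 1-byte char #2 = 2F.
Offset 4: leading byte 0xF0 = 11110000 → 4-byte char #3 = F0 A2 A3 84.
Offset 8: leading byte 0xE9 = 11101001 → 3-byte char #4 = E9 8A 81.
Offset 11: leading byte 0xF1 = 11110001 → 4-byte char #5 = F1 9F BA 9D.
Offset 15: leading byte 0xF0 = 11110000 → 4-byte char #6 = F0 9F 8F 8C.
Offset 19: leading byte 0xF0 = 11110000 → 4-byte char #7 = F0 9F 8D A2.
Leading byte 0xF0 = 11110000 matches 11110xxx → 4-byte sequence.
Byte 1: 0xF0 = 11110000, payload 000 (3 bits).
Byte 2: 0x9F = 10011111 (10xxxxxx ✓), payload 011111.
Byte 3: 0x8D = 10001101 (10xxxxxx ✓), payload 001101.
Byte 4: 0xA2 = 10100010 (10xxxxxx ✓), payload 100010.
Concatenate: 000011111001101100010 = 0x1F362 (21 bits → U+1F362).

U+1F362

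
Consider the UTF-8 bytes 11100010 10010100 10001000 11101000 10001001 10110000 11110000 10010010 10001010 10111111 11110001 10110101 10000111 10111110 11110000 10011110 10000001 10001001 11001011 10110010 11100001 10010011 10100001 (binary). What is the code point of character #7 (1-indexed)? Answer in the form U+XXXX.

U+14E1

Offset 0: leading byte 0xE2 = 11100010 → 3-byte char #1 = E2 94 88.
Offset 3: leading byte 0xE8 = 11101000 → 3-byte char #2 = E8 89 B0.
Offset 6: leading byte 0xF0 = 11110000 → 4-byte char #3 = F0 92 8A BF.
Offset 10: leading byte 0xF1 = 11110001 → 4-byte char #4 = F1 B5 87 BE.
Offset 14: leading byte 0xF0 = 11110000 → 4-byte char #5 = F0 9E 81 89.
Offset 18: leading byte 0xCB = 11001011 → 2-byte char #6 = CB B2.
Offset 20: leading byte 0xE1 = 11100001 → 3-byte char #7 = E1 93 A1.
Leading byte 0xE1 = 11100001 matches 1110xxxx → 3-byte sequence.
Byte 1: 0xE1 = 11100001, payload 0001 (4 bits).
Byte 2: 0x93 = 10010011 (10xxxxxx ✓), payload 010011.
Byte 3: 0xA1 = 10100001 (10xxxxxx ✓), payload 100001.
Concatenate: 0001010011100001 = 0x14E1 (16 bits → U+14E1).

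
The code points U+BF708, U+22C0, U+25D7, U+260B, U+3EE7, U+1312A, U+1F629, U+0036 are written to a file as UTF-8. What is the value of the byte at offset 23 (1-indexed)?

0x98

1-indexed offset 23 is 0-indexed offset 22.
U+BF708 → 4-byte form F2 BF 9C 88 at offsets 0–3.
U+22C0 → 3-byte form E2 8B 80 at offsets 4–6.
U+25D7 → 3-byte form E2 97 97 at offsets 7–9.
U+260B → 3-byte form E2 98 8B at offsets 10–12.
U+3EE7 → 3-byte form E3 BB A7 at offsets 13–15.
U+1312A → 4-byte form F0 93 84 AA at offsets 16–19.
U+1F629 → 4-byte form F0 9F 98 A9 at offsets 20–23.
Offset 22 falls in char 7's range; it's byte 3 of F0 9F 98 A9 = 0x98.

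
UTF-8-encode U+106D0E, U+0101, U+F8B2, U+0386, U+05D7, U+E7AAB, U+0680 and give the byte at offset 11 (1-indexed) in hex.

1-indexed offset 11 is 0-indexed offset 10.
U+106D0E → 4-byte form F4 86 B4 8E at offsets 0–3.
U+0101 → 2-byte form C4 81 at offsets 4–5.
U+F8B2 → 3-byte form EF A2 B2 at offsets 6–8.
U+0386 → 2-byte form CE 86 at offsets 9–10.
Offset 10 falls in char 4's range; it's byte 2 of CE 86 = 0x86.

0x86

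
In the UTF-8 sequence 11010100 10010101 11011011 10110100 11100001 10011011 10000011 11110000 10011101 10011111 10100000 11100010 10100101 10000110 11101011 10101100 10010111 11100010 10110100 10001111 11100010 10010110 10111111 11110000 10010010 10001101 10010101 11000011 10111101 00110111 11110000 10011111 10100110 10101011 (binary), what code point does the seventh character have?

Offset 0: leading byte 0xD4 = 11010100 → 2-byte char #1 = D4 95.
Offset 2: leading byte 0xDB = 11011011 → 2-byte char #2 = DB B4.
Offset 4: leading byte 0xE1 = 11100001 → 3-byte char #3 = E1 9B 83.
Offset 7: leading byte 0xF0 = 11110000 → 4-byte char #4 = F0 9D 9F A0.
Offset 11: leading byte 0xE2 = 11100010 → 3-byte char #5 = E2 A5 86.
Offset 14: leading byte 0xEB = 11101011 → 3-byte char #6 = EB AC 97.
Offset 17: leading byte 0xE2 = 11100010 → 3-byte char #7 = E2 B4 8F.
Leading byte 0xE2 = 11100010 matches 1110xxxx → 3-byte sequence.
Byte 1: 0xE2 = 11100010, payload 0010 (4 bits).
Byte 2: 0xB4 = 10110100 (10xxxxxx ✓), payload 110100.
Byte 3: 0x8F = 10001111 (10xxxxxx ✓), payload 001111.
Concatenate: 0010110100001111 = 0x2D0F (16 bits → U+2D0F).

U+2D0F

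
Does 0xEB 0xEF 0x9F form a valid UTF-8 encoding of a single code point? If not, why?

invalid (non-continuation byte where continuation expected)

Leading byte 0xEB = 11101011 → 3-byte form.
Byte 2 is 0xEF = 11101111, which is not 10xxxxxx — expected a continuation byte.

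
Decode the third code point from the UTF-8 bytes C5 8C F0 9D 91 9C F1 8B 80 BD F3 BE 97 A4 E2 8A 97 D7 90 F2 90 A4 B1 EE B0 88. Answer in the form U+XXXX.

U+4B03D

Offset 0: leading byte 0xC5 = 11000101 → 2-byte char #1 = C5 8C.
Offset 2: leading byte 0xF0 = 11110000 → 4-byte char #2 = F0 9D 91 9C.
Offset 6: leading byte 0xF1 = 11110001 → 4-byte char #3 = F1 8B 80 BD.
Leading byte 0xF1 = 11110001 matches 11110xxx → 4-byte sequence.
Byte 1: 0xF1 = 11110001, payload 001 (3 bits).
Byte 2: 0x8B = 10001011 (10xxxxxx ✓), payload 001011.
Byte 3: 0x80 = 10000000 (10xxxxxx ✓), payload 000000.
Byte 4: 0xBD = 10111101 (10xxxxxx ✓), payload 111101.
Concatenate: 001001011000000111101 = 0x4B03D (21 bits → U+4B03D).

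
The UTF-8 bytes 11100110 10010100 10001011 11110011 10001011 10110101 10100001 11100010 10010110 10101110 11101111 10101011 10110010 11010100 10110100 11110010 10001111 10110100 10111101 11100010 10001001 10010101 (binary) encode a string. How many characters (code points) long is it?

7

Byte at offset 0: 0xE6 = 11100110 → 3-byte char (#1). Advance 3.
Byte at offset 3: 0xF3 = 11110011 → 4-byte char (#2). Advance 4.
Byte at offset 7: 0xE2 = 11100010 → 3-byte char (#3). Advance 3.
Byte at offset 10: 0xEF = 11101111 → 3-byte char (#4). Advance 3.
Byte at offset 13: 0xD4 = 11010100 → 2-byte char (#5). Advance 2.
Byte at offset 15: 0xF2 = 11110010 → 4-byte char (#6). Advance 4.
Byte at offset 19: 0xE2 = 11100010 → 3-byte char (#7). Advance 3.
Reached end at offset 22 after 7 code points.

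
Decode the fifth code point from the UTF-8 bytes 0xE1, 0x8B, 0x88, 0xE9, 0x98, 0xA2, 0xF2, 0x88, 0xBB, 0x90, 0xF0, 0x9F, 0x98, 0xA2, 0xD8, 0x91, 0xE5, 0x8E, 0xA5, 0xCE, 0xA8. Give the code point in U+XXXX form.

U+0611

Offset 0: leading byte 0xE1 = 11100001 → 3-byte char #1 = E1 8B 88.
Offset 3: leading byte 0xE9 = 11101001 → 3-byte char #2 = E9 98 A2.
Offset 6: leading byte 0xF2 = 11110010 → 4-byte char #3 = F2 88 BB 90.
Offset 10: leading byte 0xF0 = 11110000 → 4-byte char #4 = F0 9F 98 A2.
Offset 14: leading byte 0xD8 = 11011000 → 2-byte char #5 = D8 91.
Leading byte 0xD8 = 11011000 matches 110xxxxx → 2-byte sequence.
Byte 1: 0xD8 = 11011000, payload 11000 (5 bits).
Byte 2: 0x91 = 10010001 (10xxxxxx ✓), payload 010001.
Concatenate: 11000010001 = 0x611 (11 bits → U+0611).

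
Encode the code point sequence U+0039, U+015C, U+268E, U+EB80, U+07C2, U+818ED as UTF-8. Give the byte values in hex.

U+0039: 1-byte form → 39.
U+015C: 2-byte form → C5 9C.
U+268E: 3-byte form → E2 9A 8E.
U+EB80: 3-byte form → EE AE 80.
U+07C2: 2-byte form → DF 82.
U+818ED: 4-byte form → F2 81 A3 AD.
Concatenated (15 bytes): 39 C5 9C E2 9A 8E EE AE 80 DF 82 F2 81 A3 AD.

39 C5 9C E2 9A 8E EE AE 80 DF 82 F2 81 A3 AD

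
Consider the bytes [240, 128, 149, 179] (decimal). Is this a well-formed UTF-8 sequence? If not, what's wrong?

invalid (overlong encoding)

Leading byte 0xF0 = 11110000 → 4-byte form.
Continuation bytes all match 10xxxxxx. Payload decodes to 0x573.
But 0x573 < 0x10000, the minimum for a 4-byte sequence — this is an overlong encoding.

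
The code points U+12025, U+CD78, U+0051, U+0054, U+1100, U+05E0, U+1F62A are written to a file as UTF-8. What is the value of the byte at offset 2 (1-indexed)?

0x92

1-indexed offset 2 is 0-indexed offset 1.
U+12025 → 4-byte form F0 92 80 A5 at offsets 0–3.
Offset 1 falls in char 1's range; it's byte 2 of F0 92 80 A5 = 0x92.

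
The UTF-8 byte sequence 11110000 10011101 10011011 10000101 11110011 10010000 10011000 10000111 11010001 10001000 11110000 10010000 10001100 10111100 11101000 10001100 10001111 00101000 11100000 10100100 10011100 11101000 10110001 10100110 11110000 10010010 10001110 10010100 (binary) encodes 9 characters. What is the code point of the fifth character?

U+830F

Offset 0: leading byte 0xF0 = 11110000 → 4-byte char #1 = F0 9D 9B 85.
Offset 4: leading byte 0xF3 = 11110011 → 4-byte char #2 = F3 90 98 87.
Offset 8: leading byte 0xD1 = 11010001 → 2-byte char #3 = D1 88.
Offset 10: leading byte 0xF0 = 11110000 → 4-byte char #4 = F0 90 8C BC.
Offset 14: leading byte 0xE8 = 11101000 → 3-byte char #5 = E8 8C 8F.
Leading byte 0xE8 = 11101000 matches 1110xxxx → 3-byte sequence.
Byte 1: 0xE8 = 11101000, payload 1000 (4 bits).
Byte 2: 0x8C = 10001100 (10xxxxxx ✓), payload 001100.
Byte 3: 0x8F = 10001111 (10xxxxxx ✓), payload 001111.
Concatenate: 1000001100001111 = 0x830F (16 bits → U+830F).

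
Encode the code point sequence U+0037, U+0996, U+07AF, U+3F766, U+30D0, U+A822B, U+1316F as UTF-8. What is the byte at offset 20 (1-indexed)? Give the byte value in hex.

1-indexed offset 20 is 0-indexed offset 19.
U+0037 → 1-byte form 37 at offsets 0–0.
U+0996 → 3-byte form E0 A6 96 at offsets 1–3.
U+07AF → 2-byte form DE AF at offsets 4–5.
U+3F766 → 4-byte form F0 BF 9D A6 at offsets 6–9.
U+30D0 → 3-byte form E3 83 90 at offsets 10–12.
U+A822B → 4-byte form F2 A8 88 AB at offsets 13–16.
U+1316F → 4-byte form F0 93 85 AF at offsets 17–20.
Offset 19 falls in char 7's range; it's byte 3 of F0 93 85 AF = 0x85.

0x85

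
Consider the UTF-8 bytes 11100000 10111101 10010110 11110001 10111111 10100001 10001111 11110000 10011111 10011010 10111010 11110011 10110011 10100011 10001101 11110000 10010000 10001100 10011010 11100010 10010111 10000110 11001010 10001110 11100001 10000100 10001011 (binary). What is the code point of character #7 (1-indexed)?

Offset 0: leading byte 0xE0 = 11100000 → 3-byte char #1 = E0 BD 96.
Offset 3: leading byte 0xF1 = 11110001 → 4-byte char #2 = F1 BF A1 8F.
Offset 7: leading byte 0xF0 = 11110000 → 4-byte char #3 = F0 9F 9A BA.
Offset 11: leading byte 0xF3 = 11110011 → 4-byte char #4 = F3 B3 A3 8D.
Offset 15: leading byte 0xF0 = 11110000 → 4-byte char #5 = F0 90 8C 9A.
Offset 19: leading byte 0xE2 = 11100010 → 3-byte char #6 = E2 97 86.
Offset 22: leading byte 0xCA = 11001010 → 2-byte char #7 = CA 8E.
Leading byte 0xCA = 11001010 matches 110xxxxx → 2-byte sequence.
Byte 1: 0xCA = 11001010, payload 01010 (5 bits).
Byte 2: 0x8E = 10001110 (10xxxxxx ✓), payload 001110.
Concatenate: 01010001110 = 0x28E (11 bits → U+028E).

U+028E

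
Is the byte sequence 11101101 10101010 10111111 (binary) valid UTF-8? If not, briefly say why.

invalid (encodes a surrogate (U+D800–U+DFFF))

Structurally a 3-byte sequence; payload = 0xDABF.
But 0xDABF is in U+D800–U+DFFF, the surrogate range. Surrogates are not Unicode scalar values and are forbidden in UTF-8.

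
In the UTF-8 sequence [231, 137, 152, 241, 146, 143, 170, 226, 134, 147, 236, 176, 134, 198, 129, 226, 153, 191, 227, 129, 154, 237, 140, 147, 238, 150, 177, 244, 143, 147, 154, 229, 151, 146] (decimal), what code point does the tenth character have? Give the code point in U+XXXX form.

U+10F4DA

Offset 0: leading byte 0xE7 = 11100111 → 3-byte char #1 = E7 89 98.
Offset 3: leading byte 0xF1 = 11110001 → 4-byte char #2 = F1 92 8F AA.
Offset 7: leading byte 0xE2 = 11100010 → 3-byte char #3 = E2 86 93.
Offset 10: leading byte 0xEC = 11101100 → 3-byte char #4 = EC B0 86.
Offset 13: leading byte 0xC6 = 11000110 → 2-byte char #5 = C6 81.
Offset 15: leading byte 0xE2 = 11100010 → 3-byte char #6 = E2 99 BF.
Offset 18: leading byte 0xE3 = 11100011 → 3-byte char #7 = E3 81 9A.
Offset 21: leading byte 0xED = 11101101 → 3-byte char #8 = ED 8C 93.
Offset 24: leading byte 0xEE = 11101110 → 3-byte char #9 = EE 96 B1.
Offset 27: leading byte 0xF4 = 11110100 → 4-byte char #10 = F4 8F 93 9A.
Leading byte 0xF4 = 11110100 matches 11110xxx → 4-byte sequence.
Byte 1: 0xF4 = 11110100, payload 100 (3 bits).
Byte 2: 0x8F = 10001111 (10xxxxxx ✓), payload 001111.
Byte 3: 0x93 = 10010011 (10xxxxxx ✓), payload 010011.
Byte 4: 0x9A = 10011010 (10xxxxxx ✓), payload 011010.
Concatenate: 100001111010011011010 = 0x10F4DA (21 bits → U+10F4DA).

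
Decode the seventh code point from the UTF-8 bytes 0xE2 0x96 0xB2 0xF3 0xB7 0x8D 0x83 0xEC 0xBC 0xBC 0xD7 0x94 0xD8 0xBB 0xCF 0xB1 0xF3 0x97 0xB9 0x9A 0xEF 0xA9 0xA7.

Offset 0: leading byte 0xE2 = 11100010 → 3-byte char #1 = E2 96 B2.
Offset 3: leading byte 0xF3 = 11110011 → 4-byte char #2 = F3 B7 8D 83.
Offset 7: leading byte 0xEC = 11101100 → 3-byte char #3 = EC BC BC.
Offset 10: leading byte 0xD7 = 11010111 → 2-byte char #4 = D7 94.
Offset 12: leading byte 0xD8 = 11011000 → 2-byte char #5 = D8 BB.
Offset 14: leading byte 0xCF = 11001111 → 2-byte char #6 = CF B1.
Offset 16: leading byte 0xF3 = 11110011 → 4-byte char #7 = F3 97 B9 9A.
Leading byte 0xF3 = 11110011 matches 11110xxx → 4-byte sequence.
Byte 1: 0xF3 = 11110011, payload 011 (3 bits).
Byte 2: 0x97 = 10010111 (10xxxxxx ✓), payload 010111.
Byte 3: 0xB9 = 10111001 (10xxxxxx ✓), payload 111001.
Byte 4: 0x9A = 10011010 (10xxxxxx ✓), payload 011010.
Concatenate: 011010111111001011010 = 0xD7E5A (21 bits → U+D7E5A).

U+D7E5A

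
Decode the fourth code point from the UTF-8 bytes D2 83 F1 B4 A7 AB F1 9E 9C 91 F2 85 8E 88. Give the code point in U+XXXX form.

Offset 0: leading byte 0xD2 = 11010010 → 2-byte char #1 = D2 83.
Offset 2: leading byte 0xF1 = 11110001 → 4-byte char #2 = F1 B4 A7 AB.
Offset 6: leading byte 0xF1 = 11110001 → 4-byte char #3 = F1 9E 9C 91.
Offset 10: leading byte 0xF2 = 11110010 → 4-byte char #4 = F2 85 8E 88.
Leading byte 0xF2 = 11110010 matches 11110xxx → 4-byte sequence.
Byte 1: 0xF2 = 11110010, payload 010 (3 bits).
Byte 2: 0x85 = 10000101 (10xxxxxx ✓), payload 000101.
Byte 3: 0x8E = 10001110 (10xxxxxx ✓), payload 001110.
Byte 4: 0x88 = 10001000 (10xxxxxx ✓), payload 001000.
Concatenate: 010000101001110001000 = 0x85388 (21 bits → U+85388).

U+85388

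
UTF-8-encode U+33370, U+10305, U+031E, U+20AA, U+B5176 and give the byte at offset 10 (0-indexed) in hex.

U+33370 → 4-byte form F0 B3 8D B0 at offsets 0–3.
U+10305 → 4-byte form F0 90 8C 85 at offsets 4–7.
U+031E → 2-byte form CC 9E at offsets 8–9.
U+20AA → 3-byte form E2 82 AA at offsets 10–12.
Offset 10 falls in char 4's range; it's byte 1 of E2 82 AA = 0xE2.

0xE2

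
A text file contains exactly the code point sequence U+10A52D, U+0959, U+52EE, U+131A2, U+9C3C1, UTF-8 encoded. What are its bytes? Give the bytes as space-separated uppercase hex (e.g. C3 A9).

F4 8A 94 AD E0 A5 99 E5 8B AE F0 93 86 A2 F2 9C 8F 81

U+10A52D: 4-byte form → F4 8A 94 AD.
U+0959: 3-byte form → E0 A5 99.
U+52EE: 3-byte form → E5 8B AE.
U+131A2: 4-byte form → F0 93 86 A2.
U+9C3C1: 4-byte form → F2 9C 8F 81.
Concatenated (18 bytes): F4 8A 94 AD E0 A5 99 E5 8B AE F0 93 86 A2 F2 9C 8F 81.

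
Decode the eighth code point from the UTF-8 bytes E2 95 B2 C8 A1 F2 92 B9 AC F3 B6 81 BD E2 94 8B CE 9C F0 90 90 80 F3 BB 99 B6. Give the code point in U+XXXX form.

U+FB676

Offset 0: leading byte 0xE2 = 11100010 → 3-byte char #1 = E2 95 B2.
Offset 3: leading byte 0xC8 = 11001000 → 2-byte char #2 = C8 A1.
Offset 5: leading byte 0xF2 = 11110010 → 4-byte char #3 = F2 92 B9 AC.
Offset 9: leading byte 0xF3 = 11110011 → 4-byte char #4 = F3 B6 81 BD.
Offset 13: leading byte 0xE2 = 11100010 → 3-byte char #5 = E2 94 8B.
Offset 16: leading byte 0xCE = 11001110 → 2-byte char #6 = CE 9C.
Offset 18: leading byte 0xF0 = 11110000 → 4-byte char #7 = F0 90 90 80.
Offset 22: leading byte 0xF3 = 11110011 → 4-byte char #8 = F3 BB 99 B6.
Leading byte 0xF3 = 11110011 matches 11110xxx → 4-byte sequence.
Byte 1: 0xF3 = 11110011, payload 011 (3 bits).
Byte 2: 0xBB = 10111011 (10xxxxxx ✓), payload 111011.
Byte 3: 0x99 = 10011001 (10xxxxxx ✓), payload 011001.
Byte 4: 0xB6 = 10110110 (10xxxxxx ✓), payload 110110.
Concatenate: 011111011011001110110 = 0xFB676 (21 bits → U+FB676).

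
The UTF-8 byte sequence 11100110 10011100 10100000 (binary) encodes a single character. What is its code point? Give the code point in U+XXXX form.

U+6720

Leading byte 0xE6 = 11100110 matches 1110xxxx → 3-byte sequence.
Byte 1: 0xE6 = 11100110, payload 0110 (4 bits).
Byte 2: 0x9C = 10011100 (10xxxxxx ✓), payload 011100.
Byte 3: 0xA0 = 10100000 (10xxxxxx ✓), payload 100000.
Concatenate: 0110011100100000 = 0x6720 (16 bits → U+6720).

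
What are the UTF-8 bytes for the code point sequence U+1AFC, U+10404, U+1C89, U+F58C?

E1 AB BC F0 90 90 84 E1 B2 89 EF 96 8C

U+1AFC: 3-byte form → E1 AB BC.
U+10404: 4-byte form → F0 90 90 84.
U+1C89: 3-byte form → E1 B2 89.
U+F58C: 3-byte form → EF 96 8C.
Concatenated (13 bytes): E1 AB BC F0 90 90 84 E1 B2 89 EF 96 8C.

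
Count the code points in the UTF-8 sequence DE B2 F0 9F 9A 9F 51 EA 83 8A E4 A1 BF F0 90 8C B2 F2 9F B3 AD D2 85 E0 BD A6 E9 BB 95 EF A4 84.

11

Byte at offset 0: 0xDE = 11011110 → 2-byte char (#1). Advance 2.
Byte at offset 2: 0xF0 = 11110000 → 4-byte char (#2). Advance 4.
Byte at offset 6: 0x51 = 01010001 → 1-byte char (#3). Advance 1.
Byte at offset 7: 0xEA = 11101010 → 3-byte char (#4). Advance 3.
Byte at offset 10: 0xE4 = 11100100 → 3-byte char (#5). Advance 3.
Byte at offset 13: 0xF0 = 11110000 → 4-byte char (#6). Advance 4.
Byte at offset 17: 0xF2 = 11110010 → 4-byte char (#7). Advance 4.
Byte at offset 21: 0xD2 = 11010010 → 2-byte char (#8). Advance 2.
Byte at offset 23: 0xE0 = 11100000 → 3-byte char (#9). Advance 3.
Byte at offset 26: 0xE9 = 11101001 → 3-byte char (#10). Advance 3.
Byte at offset 29: 0xEF = 11101111 → 3-byte char (#11). Advance 3.
Reached end at offset 32 after 11 code points.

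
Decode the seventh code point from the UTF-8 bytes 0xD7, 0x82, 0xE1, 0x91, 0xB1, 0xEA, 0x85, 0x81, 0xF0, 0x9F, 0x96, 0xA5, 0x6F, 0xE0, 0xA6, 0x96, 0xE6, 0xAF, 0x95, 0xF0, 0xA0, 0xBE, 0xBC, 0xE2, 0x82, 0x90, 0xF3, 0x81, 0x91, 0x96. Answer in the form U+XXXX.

U+6BD5

Offset 0: leading byte 0xD7 = 11010111 → 2-byte char #1 = D7 82.
Offset 2: leading byte 0xE1 = 11100001 → 3-byte char #2 = E1 91 B1.
Offset 5: leading byte 0xEA = 11101010 → 3-byte char #3 = EA 85 81.
Offset 8: leading byte 0xF0 = 11110000 → 4-byte char #4 = F0 9F 96 A5.
Offset 12: leading byte 0x6F = 01101111 → 1-byte char #5 = 6F.
Offset 13: leading byte 0xE0 = 11100000 → 3-byte char #6 = E0 A6 96.
Offset 16: leading byte 0xE6 = 11100110 → 3-byte char #7 = E6 AF 95.
Leading byte 0xE6 = 11100110 matches 1110xxxx → 3-byte sequence.
Byte 1: 0xE6 = 11100110, payload 0110 (4 bits).
Byte 2: 0xAF = 10101111 (10xxxxxx ✓), payload 101111.
Byte 3: 0x95 = 10010101 (10xxxxxx ✓), payload 010101.
Concatenate: 0110101111010101 = 0x6BD5 (16 bits → U+6BD5).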